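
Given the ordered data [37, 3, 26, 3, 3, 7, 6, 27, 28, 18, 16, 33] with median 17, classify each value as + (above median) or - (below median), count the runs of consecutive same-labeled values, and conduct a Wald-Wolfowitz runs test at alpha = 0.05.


Step 1: Compute median = 17; label A = above, B = below.
Labels in order: ABABBBBAAABA  (n_A = 6, n_B = 6)
Step 2: Count runs R = 7.
Step 3: Under H0 (random ordering), E[R] = 2*n_A*n_B/(n_A+n_B) + 1 = 2*6*6/12 + 1 = 7.0000.
        Var[R] = 2*n_A*n_B*(2*n_A*n_B - n_A - n_B) / ((n_A+n_B)^2 * (n_A+n_B-1)) = 4320/1584 = 2.7273.
        SD[R] = 1.6514.
Step 4: R = E[R], so z = 0 with no continuity correction.
Step 5: Two-sided p-value via normal approximation = 2*(1 - Phi(|z|)) = 1.000000.
Step 6: alpha = 0.05. fail to reject H0.

R = 7, z = 0.0000, p = 1.000000, fail to reject H0.


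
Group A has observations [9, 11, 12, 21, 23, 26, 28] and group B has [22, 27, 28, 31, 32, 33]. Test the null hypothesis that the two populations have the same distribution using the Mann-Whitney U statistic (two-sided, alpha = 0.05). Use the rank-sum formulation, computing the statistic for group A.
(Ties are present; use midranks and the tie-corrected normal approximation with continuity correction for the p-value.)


Step 1: Combine and sort all 13 observations; assign midranks.
sorted (value, group): (9,X), (11,X), (12,X), (21,X), (22,Y), (23,X), (26,X), (27,Y), (28,X), (28,Y), (31,Y), (32,Y), (33,Y)
ranks: 9->1, 11->2, 12->3, 21->4, 22->5, 23->6, 26->7, 27->8, 28->9.5, 28->9.5, 31->11, 32->12, 33->13
Step 2: Rank sum for X: R1 = 1 + 2 + 3 + 4 + 6 + 7 + 9.5 = 32.5.
Step 3: U_X = R1 - n1(n1+1)/2 = 32.5 - 7*8/2 = 32.5 - 28 = 4.5.
       U_Y = n1*n2 - U_X = 42 - 4.5 = 37.5.
Step 4: Ties are present, so use the tie-corrected normal approximation (with continuity correction) for the p-value.
Step 5: p-value = 0.022087; compare to alpha = 0.05. reject H0.

U_X = 4.5, p = 0.022087, reject H0 at alpha = 0.05.


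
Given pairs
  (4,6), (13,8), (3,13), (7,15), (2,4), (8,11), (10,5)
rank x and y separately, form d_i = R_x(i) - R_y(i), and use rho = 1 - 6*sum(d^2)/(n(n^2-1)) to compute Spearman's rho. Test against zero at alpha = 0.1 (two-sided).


Step 1: Rank x and y separately (midranks; no ties here).
rank(x): 4->3, 13->7, 3->2, 7->4, 2->1, 8->5, 10->6
rank(y): 6->3, 8->4, 13->6, 15->7, 4->1, 11->5, 5->2
Step 2: d_i = R_x(i) - R_y(i); compute d_i^2.
  (3-3)^2=0, (7-4)^2=9, (2-6)^2=16, (4-7)^2=9, (1-1)^2=0, (5-5)^2=0, (6-2)^2=16
sum(d^2) = 50.
Step 3: rho = 1 - 6*50 / (7*(7^2 - 1)) = 1 - 300/336 = 0.107143.
Step 4: Under H0, t = rho * sqrt((n-2)/(1-rho^2)) = 0.2410 ~ t(5).
Step 5: Two-sided p-value from the t-distribution with 5 df = 0.819151.
Step 6: alpha = 0.1. fail to reject H0.

rho = 0.1071, p = 0.819151, fail to reject H0 at alpha = 0.1.


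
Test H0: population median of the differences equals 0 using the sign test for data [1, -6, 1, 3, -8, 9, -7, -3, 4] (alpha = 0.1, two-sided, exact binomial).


Step 1: Discard zero differences. Original n = 9; n_eff = number of nonzero differences = 9.
Nonzero differences (with sign): +1, -6, +1, +3, -8, +9, -7, -3, +4
Step 2: Count signs: positive = 5, negative = 4.
Step 3: Under H0: P(positive) = 0.5, so the number of positives S ~ Bin(9, 0.5).
Step 4: Two-sided exact p-value = sum of Bin(9,0.5) probabilities at or below the observed probability = 1.000000.
Step 5: alpha = 0.1. fail to reject H0.

n_eff = 9, pos = 5, neg = 4, p = 1.000000, fail to reject H0.


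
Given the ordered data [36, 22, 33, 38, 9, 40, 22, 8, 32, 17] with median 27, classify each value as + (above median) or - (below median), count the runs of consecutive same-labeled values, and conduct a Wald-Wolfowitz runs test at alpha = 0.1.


Step 1: Compute median = 27; label A = above, B = below.
Labels in order: ABAABABBAB  (n_A = 5, n_B = 5)
Step 2: Count runs R = 8.
Step 3: Under H0 (random ordering), E[R] = 2*n_A*n_B/(n_A+n_B) + 1 = 2*5*5/10 + 1 = 6.0000.
        Var[R] = 2*n_A*n_B*(2*n_A*n_B - n_A - n_B) / ((n_A+n_B)^2 * (n_A+n_B-1)) = 2000/900 = 2.2222.
        SD[R] = 1.4907.
Step 4: Continuity-corrected z = (R - 0.5 - E[R]) / SD[R] = (8 - 0.5 - 6.0000) / 1.4907 = 1.0062.
Step 5: Two-sided p-value via normal approximation = 2*(1 - Phi(|z|)) = 0.314305.
Step 6: alpha = 0.1. fail to reject H0.

R = 8, z = 1.0062, p = 0.314305, fail to reject H0.


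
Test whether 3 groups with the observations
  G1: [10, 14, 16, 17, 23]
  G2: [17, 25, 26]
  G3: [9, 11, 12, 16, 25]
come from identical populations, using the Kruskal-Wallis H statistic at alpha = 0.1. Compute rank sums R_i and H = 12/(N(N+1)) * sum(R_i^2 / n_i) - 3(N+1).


Step 1: Combine all N = 13 observations and assign midranks.
sorted (value, group, rank): (9,G3,1), (10,G1,2), (11,G3,3), (12,G3,4), (14,G1,5), (16,G1,6.5), (16,G3,6.5), (17,G1,8.5), (17,G2,8.5), (23,G1,10), (25,G2,11.5), (25,G3,11.5), (26,G2,13)
Step 2: Sum ranks within each group.
R_1 = 32 (n_1 = 5)
R_2 = 33 (n_2 = 3)
R_3 = 26 (n_3 = 5)
Step 3: H = 12/(N(N+1)) * sum(R_i^2/n_i) - 3(N+1)
     = 12/(13*14) * (32^2/5 + 33^2/3 + 26^2/5) - 3*14
     = 0.065934 * 703 - 42
     = 4.351648.
Step 4: Ties present; correction factor C = 1 - 18/(13^3 - 13) = 0.991758. Corrected H = 4.351648 / 0.991758 = 4.387812.
Step 5: Under H0, H ~ chi^2(2); p-value = 0.111480.
Step 6: alpha = 0.1. fail to reject H0.

H = 4.3878, df = 2, p = 0.111480, fail to reject H0.


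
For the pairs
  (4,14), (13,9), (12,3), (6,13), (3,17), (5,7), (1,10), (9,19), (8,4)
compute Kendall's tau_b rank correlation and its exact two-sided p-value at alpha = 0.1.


Step 1: Enumerate the 36 unordered pairs (i,j) with i<j and classify each by sign(x_j-x_i) * sign(y_j-y_i).
  (1,2):dx=+9,dy=-5->D; (1,3):dx=+8,dy=-11->D; (1,4):dx=+2,dy=-1->D; (1,5):dx=-1,dy=+3->D
  (1,6):dx=+1,dy=-7->D; (1,7):dx=-3,dy=-4->C; (1,8):dx=+5,dy=+5->C; (1,9):dx=+4,dy=-10->D
  (2,3):dx=-1,dy=-6->C; (2,4):dx=-7,dy=+4->D; (2,5):dx=-10,dy=+8->D; (2,6):dx=-8,dy=-2->C
  (2,7):dx=-12,dy=+1->D; (2,8):dx=-4,dy=+10->D; (2,9):dx=-5,dy=-5->C; (3,4):dx=-6,dy=+10->D
  (3,5):dx=-9,dy=+14->D; (3,6):dx=-7,dy=+4->D; (3,7):dx=-11,dy=+7->D; (3,8):dx=-3,dy=+16->D
  (3,9):dx=-4,dy=+1->D; (4,5):dx=-3,dy=+4->D; (4,6):dx=-1,dy=-6->C; (4,7):dx=-5,dy=-3->C
  (4,8):dx=+3,dy=+6->C; (4,9):dx=+2,dy=-9->D; (5,6):dx=+2,dy=-10->D; (5,7):dx=-2,dy=-7->C
  (5,8):dx=+6,dy=+2->C; (5,9):dx=+5,dy=-13->D; (6,7):dx=-4,dy=+3->D; (6,8):dx=+4,dy=+12->C
  (6,9):dx=+3,dy=-3->D; (7,8):dx=+8,dy=+9->C; (7,9):dx=+7,dy=-6->D; (8,9):dx=-1,dy=-15->C
Step 2: C = 13, D = 23, total pairs = 36.
Step 3: tau = (C - D)/(n(n-1)/2) = (13 - 23)/36 = -0.277778.
Step 4: Exact two-sided p-value (enumerate n! = 362880 permutations of y under H0): p = 0.358488.
Step 5: alpha = 0.1. fail to reject H0.

tau_b = -0.2778 (C=13, D=23), p = 0.358488, fail to reject H0.


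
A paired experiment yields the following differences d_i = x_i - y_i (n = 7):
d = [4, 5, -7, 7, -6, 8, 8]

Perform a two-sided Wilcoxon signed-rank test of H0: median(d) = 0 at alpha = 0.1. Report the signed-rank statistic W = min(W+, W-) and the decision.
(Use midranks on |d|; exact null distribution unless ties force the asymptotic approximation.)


Step 1: Drop any zero differences (none here) and take |d_i|.
|d| = [4, 5, 7, 7, 6, 8, 8]
Step 2: Midrank |d_i| (ties get averaged ranks).
ranks: |4|->1, |5|->2, |7|->4.5, |7|->4.5, |6|->3, |8|->6.5, |8|->6.5
Step 3: Attach original signs; sum ranks with positive sign and with negative sign.
W+ = 1 + 2 + 4.5 + 6.5 + 6.5 = 20.5
W- = 4.5 + 3 = 7.5
(Check: W+ + W- = 28 should equal n(n+1)/2 = 28.)
Step 4: Test statistic W = min(W+, W-) = 7.5.
Step 5: Ties in |d|, so use the tie-corrected normal approximation.
        E[W] = n(n+1)/4 = 7*8/4 = 14.
        Tie groups: |d|=7 (t=2), |d|=8 (t=2); sum(t^3 - t) = 12.
        Var[W] = n(n+1)(2n+1)/24 - sum(t^3-t)/48 = 840/24 - 12/48 = 34.75.
        z = (W - E[W]) / sqrt(Var[W]) = (7.5 - 14) / 5.8949 = -1.1026.
        Two-sided p = 2*Phi(z) = 0.270181.
Step 6: alpha = 0.1. fail to reject H0.

W+ = 20.5, W- = 7.5, W = min = 7.5, p = 0.270181, fail to reject H0.


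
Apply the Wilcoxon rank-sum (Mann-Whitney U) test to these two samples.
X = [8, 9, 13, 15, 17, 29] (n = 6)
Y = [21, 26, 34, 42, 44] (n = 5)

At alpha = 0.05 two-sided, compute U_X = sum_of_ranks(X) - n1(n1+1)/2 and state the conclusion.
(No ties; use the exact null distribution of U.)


Step 1: Combine and sort all 11 observations; assign midranks.
sorted (value, group): (8,X), (9,X), (13,X), (15,X), (17,X), (21,Y), (26,Y), (29,X), (34,Y), (42,Y), (44,Y)
ranks: 8->1, 9->2, 13->3, 15->4, 17->5, 21->6, 26->7, 29->8, 34->9, 42->10, 44->11
Step 2: Rank sum for X: R1 = 1 + 2 + 3 + 4 + 5 + 8 = 23.
Step 3: U_X = R1 - n1(n1+1)/2 = 23 - 6*7/2 = 23 - 21 = 2.
       U_Y = n1*n2 - U_X = 30 - 2 = 28.
Step 4: No ties, so the exact null distribution of U (based on enumerating the C(11,6) = 462 equally likely rank assignments) gives the two-sided p-value.
Step 5: p-value = 0.017316; compare to alpha = 0.05. reject H0.

U_X = 2, p = 0.017316, reject H0 at alpha = 0.05.


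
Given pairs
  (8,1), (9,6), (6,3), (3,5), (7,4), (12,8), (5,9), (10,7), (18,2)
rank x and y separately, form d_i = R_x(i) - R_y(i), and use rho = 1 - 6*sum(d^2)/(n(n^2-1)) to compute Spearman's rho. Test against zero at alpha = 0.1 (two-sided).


Step 1: Rank x and y separately (midranks; no ties here).
rank(x): 8->5, 9->6, 6->3, 3->1, 7->4, 12->8, 5->2, 10->7, 18->9
rank(y): 1->1, 6->6, 3->3, 5->5, 4->4, 8->8, 9->9, 7->7, 2->2
Step 2: d_i = R_x(i) - R_y(i); compute d_i^2.
  (5-1)^2=16, (6-6)^2=0, (3-3)^2=0, (1-5)^2=16, (4-4)^2=0, (8-8)^2=0, (2-9)^2=49, (7-7)^2=0, (9-2)^2=49
sum(d^2) = 130.
Step 3: rho = 1 - 6*130 / (9*(9^2 - 1)) = 1 - 780/720 = -0.083333.
Step 4: Under H0, t = rho * sqrt((n-2)/(1-rho^2)) = -0.2212 ~ t(7).
Step 5: Two-sided p-value from the t-distribution with 7 df = 0.831214.
Step 6: alpha = 0.1. fail to reject H0.

rho = -0.0833, p = 0.831214, fail to reject H0 at alpha = 0.1.


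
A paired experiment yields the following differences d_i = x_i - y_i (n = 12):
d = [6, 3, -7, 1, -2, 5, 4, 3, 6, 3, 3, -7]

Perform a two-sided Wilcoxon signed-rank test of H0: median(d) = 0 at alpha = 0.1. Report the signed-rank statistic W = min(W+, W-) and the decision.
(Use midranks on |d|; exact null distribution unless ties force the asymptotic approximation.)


Step 1: Drop any zero differences (none here) and take |d_i|.
|d| = [6, 3, 7, 1, 2, 5, 4, 3, 6, 3, 3, 7]
Step 2: Midrank |d_i| (ties get averaged ranks).
ranks: |6|->9.5, |3|->4.5, |7|->11.5, |1|->1, |2|->2, |5|->8, |4|->7, |3|->4.5, |6|->9.5, |3|->4.5, |3|->4.5, |7|->11.5
Step 3: Attach original signs; sum ranks with positive sign and with negative sign.
W+ = 9.5 + 4.5 + 1 + 8 + 7 + 4.5 + 9.5 + 4.5 + 4.5 = 53
W- = 11.5 + 2 + 11.5 = 25
(Check: W+ + W- = 78 should equal n(n+1)/2 = 78.)
Step 4: Test statistic W = min(W+, W-) = 25.
Step 5: Ties in |d|, so use the tie-corrected normal approximation.
        E[W] = n(n+1)/4 = 12*13/4 = 39.
        Tie groups: |d|=3 (t=4), |d|=6 (t=2), |d|=7 (t=2); sum(t^3 - t) = 72.
        Var[W] = n(n+1)(2n+1)/24 - sum(t^3-t)/48 = 3900/24 - 72/48 = 161.
        z = (W - E[W]) / sqrt(Var[W]) = (25 - 39) / 12.6886 = -1.1034.
        Two-sided p = 2*Phi(z) = 0.269873.
Step 6: alpha = 0.1. fail to reject H0.

W+ = 53, W- = 25, W = min = 25, p = 0.269873, fail to reject H0.


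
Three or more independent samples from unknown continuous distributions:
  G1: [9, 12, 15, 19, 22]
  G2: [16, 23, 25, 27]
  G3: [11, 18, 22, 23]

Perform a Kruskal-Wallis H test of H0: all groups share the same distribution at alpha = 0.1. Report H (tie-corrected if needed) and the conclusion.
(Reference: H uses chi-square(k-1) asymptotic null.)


Step 1: Combine all N = 13 observations and assign midranks.
sorted (value, group, rank): (9,G1,1), (11,G3,2), (12,G1,3), (15,G1,4), (16,G2,5), (18,G3,6), (19,G1,7), (22,G1,8.5), (22,G3,8.5), (23,G2,10.5), (23,G3,10.5), (25,G2,12), (27,G2,13)
Step 2: Sum ranks within each group.
R_1 = 23.5 (n_1 = 5)
R_2 = 40.5 (n_2 = 4)
R_3 = 27 (n_3 = 4)
Step 3: H = 12/(N(N+1)) * sum(R_i^2/n_i) - 3(N+1)
     = 12/(13*14) * (23.5^2/5 + 40.5^2/4 + 27^2/4) - 3*14
     = 0.065934 * 702.763 - 42
     = 4.335989.
Step 4: Ties present; correction factor C = 1 - 12/(13^3 - 13) = 0.994505. Corrected H = 4.335989 / 0.994505 = 4.359945.
Step 5: Under H0, H ~ chi^2(2); p-value = 0.113045.
Step 6: alpha = 0.1. fail to reject H0.

H = 4.3599, df = 2, p = 0.113045, fail to reject H0.


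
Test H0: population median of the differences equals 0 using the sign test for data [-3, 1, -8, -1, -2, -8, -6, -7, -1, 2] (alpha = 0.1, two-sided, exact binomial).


Step 1: Discard zero differences. Original n = 10; n_eff = number of nonzero differences = 10.
Nonzero differences (with sign): -3, +1, -8, -1, -2, -8, -6, -7, -1, +2
Step 2: Count signs: positive = 2, negative = 8.
Step 3: Under H0: P(positive) = 0.5, so the number of positives S ~ Bin(10, 0.5).
Step 4: Two-sided exact p-value = sum of Bin(10,0.5) probabilities at or below the observed probability = 0.109375.
Step 5: alpha = 0.1. fail to reject H0.

n_eff = 10, pos = 2, neg = 8, p = 0.109375, fail to reject H0.


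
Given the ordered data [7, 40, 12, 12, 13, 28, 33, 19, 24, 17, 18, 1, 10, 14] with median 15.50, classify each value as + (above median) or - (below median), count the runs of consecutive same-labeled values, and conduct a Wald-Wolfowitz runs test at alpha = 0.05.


Step 1: Compute median = 15.50; label A = above, B = below.
Labels in order: BABBBAAAAAABBB  (n_A = 7, n_B = 7)
Step 2: Count runs R = 5.
Step 3: Under H0 (random ordering), E[R] = 2*n_A*n_B/(n_A+n_B) + 1 = 2*7*7/14 + 1 = 8.0000.
        Var[R] = 2*n_A*n_B*(2*n_A*n_B - n_A - n_B) / ((n_A+n_B)^2 * (n_A+n_B-1)) = 8232/2548 = 3.2308.
        SD[R] = 1.7974.
Step 4: Continuity-corrected z = (R + 0.5 - E[R]) / SD[R] = (5 + 0.5 - 8.0000) / 1.7974 = -1.3909.
Step 5: Two-sided p-value via normal approximation = 2*(1 - Phi(|z|)) = 0.164264.
Step 6: alpha = 0.05. fail to reject H0.

R = 5, z = -1.3909, p = 0.164264, fail to reject H0.


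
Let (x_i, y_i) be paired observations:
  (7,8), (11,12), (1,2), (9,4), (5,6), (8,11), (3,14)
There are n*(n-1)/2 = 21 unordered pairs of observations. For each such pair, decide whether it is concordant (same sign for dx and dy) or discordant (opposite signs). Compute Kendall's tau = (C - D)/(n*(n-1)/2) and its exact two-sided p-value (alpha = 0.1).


Step 1: Enumerate the 21 unordered pairs (i,j) with i<j and classify each by sign(x_j-x_i) * sign(y_j-y_i).
  (1,2):dx=+4,dy=+4->C; (1,3):dx=-6,dy=-6->C; (1,4):dx=+2,dy=-4->D; (1,5):dx=-2,dy=-2->C
  (1,6):dx=+1,dy=+3->C; (1,7):dx=-4,dy=+6->D; (2,3):dx=-10,dy=-10->C; (2,4):dx=-2,dy=-8->C
  (2,5):dx=-6,dy=-6->C; (2,6):dx=-3,dy=-1->C; (2,7):dx=-8,dy=+2->D; (3,4):dx=+8,dy=+2->C
  (3,5):dx=+4,dy=+4->C; (3,6):dx=+7,dy=+9->C; (3,7):dx=+2,dy=+12->C; (4,5):dx=-4,dy=+2->D
  (4,6):dx=-1,dy=+7->D; (4,7):dx=-6,dy=+10->D; (5,6):dx=+3,dy=+5->C; (5,7):dx=-2,dy=+8->D
  (6,7):dx=-5,dy=+3->D
Step 2: C = 13, D = 8, total pairs = 21.
Step 3: tau = (C - D)/(n(n-1)/2) = (13 - 8)/21 = 0.238095.
Step 4: Exact two-sided p-value (enumerate n! = 5040 permutations of y under H0): p = 0.561905.
Step 5: alpha = 0.1. fail to reject H0.

tau_b = 0.2381 (C=13, D=8), p = 0.561905, fail to reject H0.


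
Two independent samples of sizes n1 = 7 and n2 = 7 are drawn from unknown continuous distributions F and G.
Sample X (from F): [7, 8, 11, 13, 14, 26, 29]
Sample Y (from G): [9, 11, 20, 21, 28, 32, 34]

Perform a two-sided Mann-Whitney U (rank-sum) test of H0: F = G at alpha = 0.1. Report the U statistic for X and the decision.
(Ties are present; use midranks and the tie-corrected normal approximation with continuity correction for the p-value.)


Step 1: Combine and sort all 14 observations; assign midranks.
sorted (value, group): (7,X), (8,X), (9,Y), (11,X), (11,Y), (13,X), (14,X), (20,Y), (21,Y), (26,X), (28,Y), (29,X), (32,Y), (34,Y)
ranks: 7->1, 8->2, 9->3, 11->4.5, 11->4.5, 13->6, 14->7, 20->8, 21->9, 26->10, 28->11, 29->12, 32->13, 34->14
Step 2: Rank sum for X: R1 = 1 + 2 + 4.5 + 6 + 7 + 10 + 12 = 42.5.
Step 3: U_X = R1 - n1(n1+1)/2 = 42.5 - 7*8/2 = 42.5 - 28 = 14.5.
       U_Y = n1*n2 - U_X = 49 - 14.5 = 34.5.
Step 4: Ties are present, so use the tie-corrected normal approximation (with continuity correction) for the p-value.
Step 5: p-value = 0.224289; compare to alpha = 0.1. fail to reject H0.

U_X = 14.5, p = 0.224289, fail to reject H0 at alpha = 0.1.


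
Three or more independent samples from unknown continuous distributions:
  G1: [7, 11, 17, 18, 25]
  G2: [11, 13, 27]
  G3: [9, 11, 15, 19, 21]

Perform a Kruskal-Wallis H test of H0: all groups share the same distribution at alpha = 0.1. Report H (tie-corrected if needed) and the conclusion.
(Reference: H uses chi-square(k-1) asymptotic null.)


Step 1: Combine all N = 13 observations and assign midranks.
sorted (value, group, rank): (7,G1,1), (9,G3,2), (11,G1,4), (11,G2,4), (11,G3,4), (13,G2,6), (15,G3,7), (17,G1,8), (18,G1,9), (19,G3,10), (21,G3,11), (25,G1,12), (27,G2,13)
Step 2: Sum ranks within each group.
R_1 = 34 (n_1 = 5)
R_2 = 23 (n_2 = 3)
R_3 = 34 (n_3 = 5)
Step 3: H = 12/(N(N+1)) * sum(R_i^2/n_i) - 3(N+1)
     = 12/(13*14) * (34^2/5 + 23^2/3 + 34^2/5) - 3*14
     = 0.065934 * 638.733 - 42
     = 0.114286.
Step 4: Ties present; correction factor C = 1 - 24/(13^3 - 13) = 0.989011. Corrected H = 0.114286 / 0.989011 = 0.115556.
Step 5: Under H0, H ~ chi^2(2); p-value = 0.943860.
Step 6: alpha = 0.1. fail to reject H0.

H = 0.1156, df = 2, p = 0.943860, fail to reject H0.


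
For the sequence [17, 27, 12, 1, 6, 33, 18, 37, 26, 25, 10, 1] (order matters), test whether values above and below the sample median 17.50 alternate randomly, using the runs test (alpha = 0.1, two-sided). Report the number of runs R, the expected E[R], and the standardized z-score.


Step 1: Compute median = 17.50; label A = above, B = below.
Labels in order: BABBBAAAAABB  (n_A = 6, n_B = 6)
Step 2: Count runs R = 5.
Step 3: Under H0 (random ordering), E[R] = 2*n_A*n_B/(n_A+n_B) + 1 = 2*6*6/12 + 1 = 7.0000.
        Var[R] = 2*n_A*n_B*(2*n_A*n_B - n_A - n_B) / ((n_A+n_B)^2 * (n_A+n_B-1)) = 4320/1584 = 2.7273.
        SD[R] = 1.6514.
Step 4: Continuity-corrected z = (R + 0.5 - E[R]) / SD[R] = (5 + 0.5 - 7.0000) / 1.6514 = -0.9083.
Step 5: Two-sided p-value via normal approximation = 2*(1 - Phi(|z|)) = 0.363722.
Step 6: alpha = 0.1. fail to reject H0.

R = 5, z = -0.9083, p = 0.363722, fail to reject H0.


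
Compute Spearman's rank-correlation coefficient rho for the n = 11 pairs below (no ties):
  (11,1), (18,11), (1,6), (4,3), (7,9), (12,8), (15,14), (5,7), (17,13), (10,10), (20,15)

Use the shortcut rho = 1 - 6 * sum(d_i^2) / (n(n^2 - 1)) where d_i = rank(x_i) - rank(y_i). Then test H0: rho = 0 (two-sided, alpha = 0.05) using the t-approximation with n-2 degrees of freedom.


Step 1: Rank x and y separately (midranks; no ties here).
rank(x): 11->6, 18->10, 1->1, 4->2, 7->4, 12->7, 15->8, 5->3, 17->9, 10->5, 20->11
rank(y): 1->1, 11->8, 6->3, 3->2, 9->6, 8->5, 14->10, 7->4, 13->9, 10->7, 15->11
Step 2: d_i = R_x(i) - R_y(i); compute d_i^2.
  (6-1)^2=25, (10-8)^2=4, (1-3)^2=4, (2-2)^2=0, (4-6)^2=4, (7-5)^2=4, (8-10)^2=4, (3-4)^2=1, (9-9)^2=0, (5-7)^2=4, (11-11)^2=0
sum(d^2) = 50.
Step 3: rho = 1 - 6*50 / (11*(11^2 - 1)) = 1 - 300/1320 = 0.772727.
Step 4: Under H0, t = rho * sqrt((n-2)/(1-rho^2)) = 3.6522 ~ t(9).
Step 5: Two-sided p-value from the t-distribution with 9 df = 0.005299.
Step 6: alpha = 0.05. reject H0.

rho = 0.7727, p = 0.005299, reject H0 at alpha = 0.05.


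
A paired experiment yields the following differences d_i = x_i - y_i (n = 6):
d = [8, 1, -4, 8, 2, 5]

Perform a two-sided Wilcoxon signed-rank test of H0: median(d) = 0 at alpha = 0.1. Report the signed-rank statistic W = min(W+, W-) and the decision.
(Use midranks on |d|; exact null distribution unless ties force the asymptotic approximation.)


Step 1: Drop any zero differences (none here) and take |d_i|.
|d| = [8, 1, 4, 8, 2, 5]
Step 2: Midrank |d_i| (ties get averaged ranks).
ranks: |8|->5.5, |1|->1, |4|->3, |8|->5.5, |2|->2, |5|->4
Step 3: Attach original signs; sum ranks with positive sign and with negative sign.
W+ = 5.5 + 1 + 5.5 + 2 + 4 = 18
W- = 3 = 3
(Check: W+ + W- = 21 should equal n(n+1)/2 = 21.)
Step 4: Test statistic W = min(W+, W-) = 3.
Step 5: Ties in |d|, so use the tie-corrected normal approximation.
        E[W] = n(n+1)/4 = 6*7/4 = 10.5.
        Tie groups: |d|=8 (t=2); sum(t^3 - t) = 6.
        Var[W] = n(n+1)(2n+1)/24 - sum(t^3-t)/48 = 546/24 - 6/48 = 22.625.
        z = (W - E[W]) / sqrt(Var[W]) = (3 - 10.5) / 4.7566 = -1.5768.
        Two-sided p = 2*Phi(z) = 0.114850.
Step 6: alpha = 0.1. fail to reject H0.

W+ = 18, W- = 3, W = min = 3, p = 0.114850, fail to reject H0.


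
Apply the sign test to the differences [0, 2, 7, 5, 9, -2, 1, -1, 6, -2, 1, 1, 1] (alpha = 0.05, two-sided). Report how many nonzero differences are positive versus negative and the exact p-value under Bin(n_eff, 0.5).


Step 1: Discard zero differences. Original n = 13; n_eff = number of nonzero differences = 12.
Nonzero differences (with sign): +2, +7, +5, +9, -2, +1, -1, +6, -2, +1, +1, +1
Step 2: Count signs: positive = 9, negative = 3.
Step 3: Under H0: P(positive) = 0.5, so the number of positives S ~ Bin(12, 0.5).
Step 4: Two-sided exact p-value = sum of Bin(12,0.5) probabilities at or below the observed probability = 0.145996.
Step 5: alpha = 0.05. fail to reject H0.

n_eff = 12, pos = 9, neg = 3, p = 0.145996, fail to reject H0.


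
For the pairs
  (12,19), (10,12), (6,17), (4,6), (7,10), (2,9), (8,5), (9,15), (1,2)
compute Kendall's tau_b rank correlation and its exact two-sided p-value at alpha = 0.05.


Step 1: Enumerate the 36 unordered pairs (i,j) with i<j and classify each by sign(x_j-x_i) * sign(y_j-y_i).
  (1,2):dx=-2,dy=-7->C; (1,3):dx=-6,dy=-2->C; (1,4):dx=-8,dy=-13->C; (1,5):dx=-5,dy=-9->C
  (1,6):dx=-10,dy=-10->C; (1,7):dx=-4,dy=-14->C; (1,8):dx=-3,dy=-4->C; (1,9):dx=-11,dy=-17->C
  (2,3):dx=-4,dy=+5->D; (2,4):dx=-6,dy=-6->C; (2,5):dx=-3,dy=-2->C; (2,6):dx=-8,dy=-3->C
  (2,7):dx=-2,dy=-7->C; (2,8):dx=-1,dy=+3->D; (2,9):dx=-9,dy=-10->C; (3,4):dx=-2,dy=-11->C
  (3,5):dx=+1,dy=-7->D; (3,6):dx=-4,dy=-8->C; (3,7):dx=+2,dy=-12->D; (3,8):dx=+3,dy=-2->D
  (3,9):dx=-5,dy=-15->C; (4,5):dx=+3,dy=+4->C; (4,6):dx=-2,dy=+3->D; (4,7):dx=+4,dy=-1->D
  (4,8):dx=+5,dy=+9->C; (4,9):dx=-3,dy=-4->C; (5,6):dx=-5,dy=-1->C; (5,7):dx=+1,dy=-5->D
  (5,8):dx=+2,dy=+5->C; (5,9):dx=-6,dy=-8->C; (6,7):dx=+6,dy=-4->D; (6,8):dx=+7,dy=+6->C
  (6,9):dx=-1,dy=-7->C; (7,8):dx=+1,dy=+10->C; (7,9):dx=-7,dy=-3->C; (8,9):dx=-8,dy=-13->C
Step 2: C = 27, D = 9, total pairs = 36.
Step 3: tau = (C - D)/(n(n-1)/2) = (27 - 9)/36 = 0.500000.
Step 4: Exact two-sided p-value (enumerate n! = 362880 permutations of y under H0): p = 0.075176.
Step 5: alpha = 0.05. fail to reject H0.

tau_b = 0.5000 (C=27, D=9), p = 0.075176, fail to reject H0.


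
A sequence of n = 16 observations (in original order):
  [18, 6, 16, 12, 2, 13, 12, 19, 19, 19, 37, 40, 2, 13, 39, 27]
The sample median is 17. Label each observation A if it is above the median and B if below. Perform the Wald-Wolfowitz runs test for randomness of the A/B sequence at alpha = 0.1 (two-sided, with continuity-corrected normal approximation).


Step 1: Compute median = 17; label A = above, B = below.
Labels in order: ABBBBBBAAAAABBAA  (n_A = 8, n_B = 8)
Step 2: Count runs R = 5.
Step 3: Under H0 (random ordering), E[R] = 2*n_A*n_B/(n_A+n_B) + 1 = 2*8*8/16 + 1 = 9.0000.
        Var[R] = 2*n_A*n_B*(2*n_A*n_B - n_A - n_B) / ((n_A+n_B)^2 * (n_A+n_B-1)) = 14336/3840 = 3.7333.
        SD[R] = 1.9322.
Step 4: Continuity-corrected z = (R + 0.5 - E[R]) / SD[R] = (5 + 0.5 - 9.0000) / 1.9322 = -1.8114.
Step 5: Two-sided p-value via normal approximation = 2*(1 - Phi(|z|)) = 0.070076.
Step 6: alpha = 0.1. reject H0.

R = 5, z = -1.8114, p = 0.070076, reject H0.


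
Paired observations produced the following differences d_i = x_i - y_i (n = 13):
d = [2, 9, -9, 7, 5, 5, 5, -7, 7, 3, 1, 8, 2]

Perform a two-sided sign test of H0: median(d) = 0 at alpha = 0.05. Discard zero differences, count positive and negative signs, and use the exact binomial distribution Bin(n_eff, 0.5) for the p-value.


Step 1: Discard zero differences. Original n = 13; n_eff = number of nonzero differences = 13.
Nonzero differences (with sign): +2, +9, -9, +7, +5, +5, +5, -7, +7, +3, +1, +8, +2
Step 2: Count signs: positive = 11, negative = 2.
Step 3: Under H0: P(positive) = 0.5, so the number of positives S ~ Bin(13, 0.5).
Step 4: Two-sided exact p-value = sum of Bin(13,0.5) probabilities at or below the observed probability = 0.022461.
Step 5: alpha = 0.05. reject H0.

n_eff = 13, pos = 11, neg = 2, p = 0.022461, reject H0.


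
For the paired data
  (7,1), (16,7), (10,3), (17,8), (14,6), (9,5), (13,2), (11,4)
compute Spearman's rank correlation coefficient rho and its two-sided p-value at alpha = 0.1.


Step 1: Rank x and y separately (midranks; no ties here).
rank(x): 7->1, 16->7, 10->3, 17->8, 14->6, 9->2, 13->5, 11->4
rank(y): 1->1, 7->7, 3->3, 8->8, 6->6, 5->5, 2->2, 4->4
Step 2: d_i = R_x(i) - R_y(i); compute d_i^2.
  (1-1)^2=0, (7-7)^2=0, (3-3)^2=0, (8-8)^2=0, (6-6)^2=0, (2-5)^2=9, (5-2)^2=9, (4-4)^2=0
sum(d^2) = 18.
Step 3: rho = 1 - 6*18 / (8*(8^2 - 1)) = 1 - 108/504 = 0.785714.
Step 4: Under H0, t = rho * sqrt((n-2)/(1-rho^2)) = 3.1113 ~ t(6).
Step 5: Two-sided p-value from the t-distribution with 6 df = 0.020815.
Step 6: alpha = 0.1. reject H0.

rho = 0.7857, p = 0.020815, reject H0 at alpha = 0.1.


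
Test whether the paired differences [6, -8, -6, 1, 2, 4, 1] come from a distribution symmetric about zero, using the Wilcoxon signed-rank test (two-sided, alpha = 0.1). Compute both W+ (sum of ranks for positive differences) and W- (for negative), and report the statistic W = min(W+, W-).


Step 1: Drop any zero differences (none here) and take |d_i|.
|d| = [6, 8, 6, 1, 2, 4, 1]
Step 2: Midrank |d_i| (ties get averaged ranks).
ranks: |6|->5.5, |8|->7, |6|->5.5, |1|->1.5, |2|->3, |4|->4, |1|->1.5
Step 3: Attach original signs; sum ranks with positive sign and with negative sign.
W+ = 5.5 + 1.5 + 3 + 4 + 1.5 = 15.5
W- = 7 + 5.5 = 12.5
(Check: W+ + W- = 28 should equal n(n+1)/2 = 28.)
Step 4: Test statistic W = min(W+, W-) = 12.5.
Step 5: Ties in |d|, so use the tie-corrected normal approximation.
        E[W] = n(n+1)/4 = 7*8/4 = 14.
        Tie groups: |d|=1 (t=2), |d|=6 (t=2); sum(t^3 - t) = 12.
        Var[W] = n(n+1)(2n+1)/24 - sum(t^3-t)/48 = 840/24 - 12/48 = 34.75.
        z = (W - E[W]) / sqrt(Var[W]) = (12.5 - 14) / 5.8949 = -0.2545.
        Two-sided p = 2*Phi(z) = 0.799143.
Step 6: alpha = 0.1. fail to reject H0.

W+ = 15.5, W- = 12.5, W = min = 12.5, p = 0.799143, fail to reject H0.


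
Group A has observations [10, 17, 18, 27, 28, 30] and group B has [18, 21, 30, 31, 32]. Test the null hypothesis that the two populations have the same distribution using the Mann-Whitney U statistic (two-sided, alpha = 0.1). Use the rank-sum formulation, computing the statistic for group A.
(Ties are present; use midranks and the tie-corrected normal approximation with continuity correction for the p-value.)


Step 1: Combine and sort all 11 observations; assign midranks.
sorted (value, group): (10,X), (17,X), (18,X), (18,Y), (21,Y), (27,X), (28,X), (30,X), (30,Y), (31,Y), (32,Y)
ranks: 10->1, 17->2, 18->3.5, 18->3.5, 21->5, 27->6, 28->7, 30->8.5, 30->8.5, 31->10, 32->11
Step 2: Rank sum for X: R1 = 1 + 2 + 3.5 + 6 + 7 + 8.5 = 28.
Step 3: U_X = R1 - n1(n1+1)/2 = 28 - 6*7/2 = 28 - 21 = 7.
       U_Y = n1*n2 - U_X = 30 - 7 = 23.
Step 4: Ties are present, so use the tie-corrected normal approximation (with continuity correction) for the p-value.
Step 5: p-value = 0.168954; compare to alpha = 0.1. fail to reject H0.

U_X = 7, p = 0.168954, fail to reject H0 at alpha = 0.1.


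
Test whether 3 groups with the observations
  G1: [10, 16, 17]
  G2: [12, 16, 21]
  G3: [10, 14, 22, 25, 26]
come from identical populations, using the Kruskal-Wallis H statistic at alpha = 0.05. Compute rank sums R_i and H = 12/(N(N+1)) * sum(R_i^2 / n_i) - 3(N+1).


Step 1: Combine all N = 11 observations and assign midranks.
sorted (value, group, rank): (10,G1,1.5), (10,G3,1.5), (12,G2,3), (14,G3,4), (16,G1,5.5), (16,G2,5.5), (17,G1,7), (21,G2,8), (22,G3,9), (25,G3,10), (26,G3,11)
Step 2: Sum ranks within each group.
R_1 = 14 (n_1 = 3)
R_2 = 16.5 (n_2 = 3)
R_3 = 35.5 (n_3 = 5)
Step 3: H = 12/(N(N+1)) * sum(R_i^2/n_i) - 3(N+1)
     = 12/(11*12) * (14^2/3 + 16.5^2/3 + 35.5^2/5) - 3*12
     = 0.090909 * 408.133 - 36
     = 1.103030.
Step 4: Ties present; correction factor C = 1 - 12/(11^3 - 11) = 0.990909. Corrected H = 1.103030 / 0.990909 = 1.113150.
Step 5: Under H0, H ~ chi^2(2); p-value = 0.573169.
Step 6: alpha = 0.05. fail to reject H0.

H = 1.1131, df = 2, p = 0.573169, fail to reject H0.


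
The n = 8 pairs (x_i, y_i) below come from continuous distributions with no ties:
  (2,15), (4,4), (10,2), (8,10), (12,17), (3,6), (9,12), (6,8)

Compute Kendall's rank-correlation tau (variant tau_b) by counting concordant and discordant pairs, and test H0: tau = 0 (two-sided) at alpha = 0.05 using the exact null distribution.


Step 1: Enumerate the 28 unordered pairs (i,j) with i<j and classify each by sign(x_j-x_i) * sign(y_j-y_i).
  (1,2):dx=+2,dy=-11->D; (1,3):dx=+8,dy=-13->D; (1,4):dx=+6,dy=-5->D; (1,5):dx=+10,dy=+2->C
  (1,6):dx=+1,dy=-9->D; (1,7):dx=+7,dy=-3->D; (1,8):dx=+4,dy=-7->D; (2,3):dx=+6,dy=-2->D
  (2,4):dx=+4,dy=+6->C; (2,5):dx=+8,dy=+13->C; (2,6):dx=-1,dy=+2->D; (2,7):dx=+5,dy=+8->C
  (2,8):dx=+2,dy=+4->C; (3,4):dx=-2,dy=+8->D; (3,5):dx=+2,dy=+15->C; (3,6):dx=-7,dy=+4->D
  (3,7):dx=-1,dy=+10->D; (3,8):dx=-4,dy=+6->D; (4,5):dx=+4,dy=+7->C; (4,6):dx=-5,dy=-4->C
  (4,7):dx=+1,dy=+2->C; (4,8):dx=-2,dy=-2->C; (5,6):dx=-9,dy=-11->C; (5,7):dx=-3,dy=-5->C
  (5,8):dx=-6,dy=-9->C; (6,7):dx=+6,dy=+6->C; (6,8):dx=+3,dy=+2->C; (7,8):dx=-3,dy=-4->C
Step 2: C = 16, D = 12, total pairs = 28.
Step 3: tau = (C - D)/(n(n-1)/2) = (16 - 12)/28 = 0.142857.
Step 4: Exact two-sided p-value (enumerate n! = 40320 permutations of y under H0): p = 0.719544.
Step 5: alpha = 0.05. fail to reject H0.

tau_b = 0.1429 (C=16, D=12), p = 0.719544, fail to reject H0.


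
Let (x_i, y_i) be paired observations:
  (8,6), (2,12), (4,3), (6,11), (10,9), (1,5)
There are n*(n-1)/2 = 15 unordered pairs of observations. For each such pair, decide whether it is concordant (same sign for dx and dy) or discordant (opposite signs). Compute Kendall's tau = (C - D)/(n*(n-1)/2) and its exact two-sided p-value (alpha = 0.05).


Step 1: Enumerate the 15 unordered pairs (i,j) with i<j and classify each by sign(x_j-x_i) * sign(y_j-y_i).
  (1,2):dx=-6,dy=+6->D; (1,3):dx=-4,dy=-3->C; (1,4):dx=-2,dy=+5->D; (1,5):dx=+2,dy=+3->C
  (1,6):dx=-7,dy=-1->C; (2,3):dx=+2,dy=-9->D; (2,4):dx=+4,dy=-1->D; (2,5):dx=+8,dy=-3->D
  (2,6):dx=-1,dy=-7->C; (3,4):dx=+2,dy=+8->C; (3,5):dx=+6,dy=+6->C; (3,6):dx=-3,dy=+2->D
  (4,5):dx=+4,dy=-2->D; (4,6):dx=-5,dy=-6->C; (5,6):dx=-9,dy=-4->C
Step 2: C = 8, D = 7, total pairs = 15.
Step 3: tau = (C - D)/(n(n-1)/2) = (8 - 7)/15 = 0.066667.
Step 4: Exact two-sided p-value (enumerate n! = 720 permutations of y under H0): p = 1.000000.
Step 5: alpha = 0.05. fail to reject H0.

tau_b = 0.0667 (C=8, D=7), p = 1.000000, fail to reject H0.


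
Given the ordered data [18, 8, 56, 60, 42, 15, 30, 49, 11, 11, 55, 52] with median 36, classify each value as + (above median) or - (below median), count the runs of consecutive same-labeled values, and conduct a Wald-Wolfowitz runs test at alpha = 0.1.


Step 1: Compute median = 36; label A = above, B = below.
Labels in order: BBAAABBABBAA  (n_A = 6, n_B = 6)
Step 2: Count runs R = 6.
Step 3: Under H0 (random ordering), E[R] = 2*n_A*n_B/(n_A+n_B) + 1 = 2*6*6/12 + 1 = 7.0000.
        Var[R] = 2*n_A*n_B*(2*n_A*n_B - n_A - n_B) / ((n_A+n_B)^2 * (n_A+n_B-1)) = 4320/1584 = 2.7273.
        SD[R] = 1.6514.
Step 4: Continuity-corrected z = (R + 0.5 - E[R]) / SD[R] = (6 + 0.5 - 7.0000) / 1.6514 = -0.3028.
Step 5: Two-sided p-value via normal approximation = 2*(1 - Phi(|z|)) = 0.762069.
Step 6: alpha = 0.1. fail to reject H0.

R = 6, z = -0.3028, p = 0.762069, fail to reject H0.


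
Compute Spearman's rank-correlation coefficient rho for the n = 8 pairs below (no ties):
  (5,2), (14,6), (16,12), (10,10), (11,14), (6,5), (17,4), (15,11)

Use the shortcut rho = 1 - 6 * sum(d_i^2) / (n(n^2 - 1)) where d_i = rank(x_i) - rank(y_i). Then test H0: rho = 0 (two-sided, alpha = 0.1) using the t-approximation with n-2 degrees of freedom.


Step 1: Rank x and y separately (midranks; no ties here).
rank(x): 5->1, 14->5, 16->7, 10->3, 11->4, 6->2, 17->8, 15->6
rank(y): 2->1, 6->4, 12->7, 10->5, 14->8, 5->3, 4->2, 11->6
Step 2: d_i = R_x(i) - R_y(i); compute d_i^2.
  (1-1)^2=0, (5-4)^2=1, (7-7)^2=0, (3-5)^2=4, (4-8)^2=16, (2-3)^2=1, (8-2)^2=36, (6-6)^2=0
sum(d^2) = 58.
Step 3: rho = 1 - 6*58 / (8*(8^2 - 1)) = 1 - 348/504 = 0.309524.
Step 4: Under H0, t = rho * sqrt((n-2)/(1-rho^2)) = 0.7973 ~ t(6).
Step 5: Two-sided p-value from the t-distribution with 6 df = 0.455645.
Step 6: alpha = 0.1. fail to reject H0.

rho = 0.3095, p = 0.455645, fail to reject H0 at alpha = 0.1.


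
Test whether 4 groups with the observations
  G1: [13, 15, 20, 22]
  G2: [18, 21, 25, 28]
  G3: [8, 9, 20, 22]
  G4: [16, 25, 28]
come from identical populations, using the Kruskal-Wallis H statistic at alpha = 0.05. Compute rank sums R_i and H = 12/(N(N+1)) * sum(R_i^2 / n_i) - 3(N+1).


Step 1: Combine all N = 15 observations and assign midranks.
sorted (value, group, rank): (8,G3,1), (9,G3,2), (13,G1,3), (15,G1,4), (16,G4,5), (18,G2,6), (20,G1,7.5), (20,G3,7.5), (21,G2,9), (22,G1,10.5), (22,G3,10.5), (25,G2,12.5), (25,G4,12.5), (28,G2,14.5), (28,G4,14.5)
Step 2: Sum ranks within each group.
R_1 = 25 (n_1 = 4)
R_2 = 42 (n_2 = 4)
R_3 = 21 (n_3 = 4)
R_4 = 32 (n_4 = 3)
Step 3: H = 12/(N(N+1)) * sum(R_i^2/n_i) - 3(N+1)
     = 12/(15*16) * (25^2/4 + 42^2/4 + 21^2/4 + 32^2/3) - 3*16
     = 0.050000 * 1048.83 - 48
     = 4.441667.
Step 4: Ties present; correction factor C = 1 - 24/(15^3 - 15) = 0.992857. Corrected H = 4.441667 / 0.992857 = 4.473621.
Step 5: Under H0, H ~ chi^2(3); p-value = 0.214655.
Step 6: alpha = 0.05. fail to reject H0.

H = 4.4736, df = 3, p = 0.214655, fail to reject H0.


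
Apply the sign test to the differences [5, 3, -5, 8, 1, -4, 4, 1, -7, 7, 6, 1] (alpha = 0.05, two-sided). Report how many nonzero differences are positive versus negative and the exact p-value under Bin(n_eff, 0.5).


Step 1: Discard zero differences. Original n = 12; n_eff = number of nonzero differences = 12.
Nonzero differences (with sign): +5, +3, -5, +8, +1, -4, +4, +1, -7, +7, +6, +1
Step 2: Count signs: positive = 9, negative = 3.
Step 3: Under H0: P(positive) = 0.5, so the number of positives S ~ Bin(12, 0.5).
Step 4: Two-sided exact p-value = sum of Bin(12,0.5) probabilities at or below the observed probability = 0.145996.
Step 5: alpha = 0.05. fail to reject H0.

n_eff = 12, pos = 9, neg = 3, p = 0.145996, fail to reject H0.


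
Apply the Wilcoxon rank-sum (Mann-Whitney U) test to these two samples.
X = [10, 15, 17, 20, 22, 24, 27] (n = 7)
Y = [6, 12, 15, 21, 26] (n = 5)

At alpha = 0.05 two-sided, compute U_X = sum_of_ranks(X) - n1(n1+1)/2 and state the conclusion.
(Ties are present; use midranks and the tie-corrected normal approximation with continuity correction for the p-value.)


Step 1: Combine and sort all 12 observations; assign midranks.
sorted (value, group): (6,Y), (10,X), (12,Y), (15,X), (15,Y), (17,X), (20,X), (21,Y), (22,X), (24,X), (26,Y), (27,X)
ranks: 6->1, 10->2, 12->3, 15->4.5, 15->4.5, 17->6, 20->7, 21->8, 22->9, 24->10, 26->11, 27->12
Step 2: Rank sum for X: R1 = 2 + 4.5 + 6 + 7 + 9 + 10 + 12 = 50.5.
Step 3: U_X = R1 - n1(n1+1)/2 = 50.5 - 7*8/2 = 50.5 - 28 = 22.5.
       U_Y = n1*n2 - U_X = 35 - 22.5 = 12.5.
Step 4: Ties are present, so use the tie-corrected normal approximation (with continuity correction) for the p-value.
Step 5: p-value = 0.464120; compare to alpha = 0.05. fail to reject H0.

U_X = 22.5, p = 0.464120, fail to reject H0 at alpha = 0.05.


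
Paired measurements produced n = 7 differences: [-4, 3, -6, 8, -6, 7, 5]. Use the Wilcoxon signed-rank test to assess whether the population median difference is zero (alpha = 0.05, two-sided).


Step 1: Drop any zero differences (none here) and take |d_i|.
|d| = [4, 3, 6, 8, 6, 7, 5]
Step 2: Midrank |d_i| (ties get averaged ranks).
ranks: |4|->2, |3|->1, |6|->4.5, |8|->7, |6|->4.5, |7|->6, |5|->3
Step 3: Attach original signs; sum ranks with positive sign and with negative sign.
W+ = 1 + 7 + 6 + 3 = 17
W- = 2 + 4.5 + 4.5 = 11
(Check: W+ + W- = 28 should equal n(n+1)/2 = 28.)
Step 4: Test statistic W = min(W+, W-) = 11.
Step 5: Ties in |d|, so use the tie-corrected normal approximation.
        E[W] = n(n+1)/4 = 7*8/4 = 14.
        Tie groups: |d|=6 (t=2); sum(t^3 - t) = 6.
        Var[W] = n(n+1)(2n+1)/24 - sum(t^3-t)/48 = 840/24 - 6/48 = 34.875.
        z = (W - E[W]) / sqrt(Var[W]) = (11 - 14) / 5.9055 = -0.5080.
        Two-sided p = 2*Phi(z) = 0.611453.
Step 6: alpha = 0.05. fail to reject H0.

W+ = 17, W- = 11, W = min = 11, p = 0.611453, fail to reject H0.


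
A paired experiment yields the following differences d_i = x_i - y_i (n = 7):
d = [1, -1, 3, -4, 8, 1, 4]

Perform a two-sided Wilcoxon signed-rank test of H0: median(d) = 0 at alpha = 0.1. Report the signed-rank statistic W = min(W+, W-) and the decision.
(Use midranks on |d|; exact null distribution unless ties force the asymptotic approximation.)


Step 1: Drop any zero differences (none here) and take |d_i|.
|d| = [1, 1, 3, 4, 8, 1, 4]
Step 2: Midrank |d_i| (ties get averaged ranks).
ranks: |1|->2, |1|->2, |3|->4, |4|->5.5, |8|->7, |1|->2, |4|->5.5
Step 3: Attach original signs; sum ranks with positive sign and with negative sign.
W+ = 2 + 4 + 7 + 2 + 5.5 = 20.5
W- = 2 + 5.5 = 7.5
(Check: W+ + W- = 28 should equal n(n+1)/2 = 28.)
Step 4: Test statistic W = min(W+, W-) = 7.5.
Step 5: Ties in |d|, so use the tie-corrected normal approximation.
        E[W] = n(n+1)/4 = 7*8/4 = 14.
        Tie groups: |d|=1 (t=3), |d|=4 (t=2); sum(t^3 - t) = 30.
        Var[W] = n(n+1)(2n+1)/24 - sum(t^3-t)/48 = 840/24 - 30/48 = 34.375.
        z = (W - E[W]) / sqrt(Var[W]) = (7.5 - 14) / 5.8630 = -1.1086.
        Two-sided p = 2*Phi(z) = 0.267584.
Step 6: alpha = 0.1. fail to reject H0.

W+ = 20.5, W- = 7.5, W = min = 7.5, p = 0.267584, fail to reject H0.


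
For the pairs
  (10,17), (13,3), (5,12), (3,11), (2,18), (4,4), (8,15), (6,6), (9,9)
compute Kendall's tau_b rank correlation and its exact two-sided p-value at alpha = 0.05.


Step 1: Enumerate the 36 unordered pairs (i,j) with i<j and classify each by sign(x_j-x_i) * sign(y_j-y_i).
  (1,2):dx=+3,dy=-14->D; (1,3):dx=-5,dy=-5->C; (1,4):dx=-7,dy=-6->C; (1,5):dx=-8,dy=+1->D
  (1,6):dx=-6,dy=-13->C; (1,7):dx=-2,dy=-2->C; (1,8):dx=-4,dy=-11->C; (1,9):dx=-1,dy=-8->C
  (2,3):dx=-8,dy=+9->D; (2,4):dx=-10,dy=+8->D; (2,5):dx=-11,dy=+15->D; (2,6):dx=-9,dy=+1->D
  (2,7):dx=-5,dy=+12->D; (2,8):dx=-7,dy=+3->D; (2,9):dx=-4,dy=+6->D; (3,4):dx=-2,dy=-1->C
  (3,5):dx=-3,dy=+6->D; (3,6):dx=-1,dy=-8->C; (3,7):dx=+3,dy=+3->C; (3,8):dx=+1,dy=-6->D
  (3,9):dx=+4,dy=-3->D; (4,5):dx=-1,dy=+7->D; (4,6):dx=+1,dy=-7->D; (4,7):dx=+5,dy=+4->C
  (4,8):dx=+3,dy=-5->D; (4,9):dx=+6,dy=-2->D; (5,6):dx=+2,dy=-14->D; (5,7):dx=+6,dy=-3->D
  (5,8):dx=+4,dy=-12->D; (5,9):dx=+7,dy=-9->D; (6,7):dx=+4,dy=+11->C; (6,8):dx=+2,dy=+2->C
  (6,9):dx=+5,dy=+5->C; (7,8):dx=-2,dy=-9->C; (7,9):dx=+1,dy=-6->D; (8,9):dx=+3,dy=+3->C
Step 2: C = 15, D = 21, total pairs = 36.
Step 3: tau = (C - D)/(n(n-1)/2) = (15 - 21)/36 = -0.166667.
Step 4: Exact two-sided p-value (enumerate n! = 362880 permutations of y under H0): p = 0.612202.
Step 5: alpha = 0.05. fail to reject H0.

tau_b = -0.1667 (C=15, D=21), p = 0.612202, fail to reject H0.


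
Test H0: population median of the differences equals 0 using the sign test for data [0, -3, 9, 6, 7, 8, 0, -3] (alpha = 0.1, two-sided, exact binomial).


Step 1: Discard zero differences. Original n = 8; n_eff = number of nonzero differences = 6.
Nonzero differences (with sign): -3, +9, +6, +7, +8, -3
Step 2: Count signs: positive = 4, negative = 2.
Step 3: Under H0: P(positive) = 0.5, so the number of positives S ~ Bin(6, 0.5).
Step 4: Two-sided exact p-value = sum of Bin(6,0.5) probabilities at or below the observed probability = 0.687500.
Step 5: alpha = 0.1. fail to reject H0.

n_eff = 6, pos = 4, neg = 2, p = 0.687500, fail to reject H0.
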